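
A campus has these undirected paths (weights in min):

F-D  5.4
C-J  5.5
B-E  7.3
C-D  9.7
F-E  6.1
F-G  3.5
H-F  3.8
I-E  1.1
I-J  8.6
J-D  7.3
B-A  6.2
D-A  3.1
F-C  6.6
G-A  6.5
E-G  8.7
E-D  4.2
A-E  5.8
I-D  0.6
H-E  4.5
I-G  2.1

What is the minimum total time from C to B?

18.7 min

Settle nodes by increasing distance from C:
C: 0
J: 5.5  (via C)
F: 6.6  (via C)
D: 9.7  (via C)
G: 10.1  (via F)
I: 10.3  (via D)
H: 10.4  (via F)
E: 11.4  (via I)
A: 12.8  (via D)
B: 18.7  (via E)
Shortest route: C–D–I–E–B = 18.7 min.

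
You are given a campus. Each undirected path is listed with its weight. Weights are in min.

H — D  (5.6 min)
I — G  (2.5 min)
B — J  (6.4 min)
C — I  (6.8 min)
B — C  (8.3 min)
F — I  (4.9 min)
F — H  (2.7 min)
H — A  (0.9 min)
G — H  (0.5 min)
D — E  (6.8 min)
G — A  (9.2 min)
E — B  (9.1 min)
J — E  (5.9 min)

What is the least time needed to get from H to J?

18.3 min

Enumerating some paths:
H → F → I → C → B → J: 2.7+4.9+6.8+8.3+6.4 = 29.1
H → D → E → J: 5.6+6.8+5.9 = 18.3
H → G → I → C → B → J: 0.5+2.5+6.8+8.3+6.4 = 24.5
H → D → E → B → J: 5.6+6.8+9.1+6.4 = 27.9
Cheapest is H → D → E → J at 18.3 min.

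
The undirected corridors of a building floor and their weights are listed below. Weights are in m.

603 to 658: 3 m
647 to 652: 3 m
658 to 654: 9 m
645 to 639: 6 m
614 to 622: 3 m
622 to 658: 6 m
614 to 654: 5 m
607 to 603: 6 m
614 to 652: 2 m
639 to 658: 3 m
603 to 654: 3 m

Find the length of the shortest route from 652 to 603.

10 m

Shortest distances from 652:
652: 0
614: 2  (via 652)
647: 3  (via 652)
622: 5  (via 614)
654: 7  (via 614)
603: 10  (via 654)
Shortest route: 652 → 614 → 654 → 603 = 10 m.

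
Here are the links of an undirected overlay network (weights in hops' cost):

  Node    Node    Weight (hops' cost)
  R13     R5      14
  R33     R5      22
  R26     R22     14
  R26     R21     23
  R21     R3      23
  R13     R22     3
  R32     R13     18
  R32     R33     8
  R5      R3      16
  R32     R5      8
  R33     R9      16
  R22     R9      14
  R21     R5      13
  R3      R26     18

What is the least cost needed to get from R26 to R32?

35 hops' cost

Enumerating some paths:
R26–R22–R13–R32: 14+3+18 = 35
R26–R3–R5–R32: 18+16+8 = 42
R26–R21–R5–R32: 23+13+8 = 44
R26–R22–R13–R5–R32: 14+3+14+8 = 39
The minimum is 35 hops' cost via R26–R22–R13–R32.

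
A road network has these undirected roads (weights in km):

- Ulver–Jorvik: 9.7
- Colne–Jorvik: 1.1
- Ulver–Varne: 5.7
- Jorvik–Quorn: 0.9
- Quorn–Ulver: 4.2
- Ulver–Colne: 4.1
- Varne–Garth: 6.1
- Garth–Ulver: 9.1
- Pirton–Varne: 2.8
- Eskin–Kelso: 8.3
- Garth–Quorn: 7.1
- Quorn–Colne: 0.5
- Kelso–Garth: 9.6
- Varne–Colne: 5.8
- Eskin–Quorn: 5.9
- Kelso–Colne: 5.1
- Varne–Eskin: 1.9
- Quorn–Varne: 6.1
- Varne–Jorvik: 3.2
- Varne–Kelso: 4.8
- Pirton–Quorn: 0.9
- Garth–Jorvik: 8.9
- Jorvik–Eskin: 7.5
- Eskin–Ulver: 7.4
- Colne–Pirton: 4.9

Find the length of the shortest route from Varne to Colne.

4.2 km

Candidate routes:
Varne → Jorvik → Colne: 3.2+1.1 = 4.3
Varne → Pirton → Quorn → Colne: 2.8+0.9+0.5 = 4.2
Varne → Pirton → Quorn → Jorvik → Colne: 2.8+0.9+0.9+1.1 = 5.7
Varne → Jorvik → Quorn → Colne: 3.2+0.9+0.5 = 4.6
The minimum is 4.2 km via Varne → Pirton → Quorn → Colne.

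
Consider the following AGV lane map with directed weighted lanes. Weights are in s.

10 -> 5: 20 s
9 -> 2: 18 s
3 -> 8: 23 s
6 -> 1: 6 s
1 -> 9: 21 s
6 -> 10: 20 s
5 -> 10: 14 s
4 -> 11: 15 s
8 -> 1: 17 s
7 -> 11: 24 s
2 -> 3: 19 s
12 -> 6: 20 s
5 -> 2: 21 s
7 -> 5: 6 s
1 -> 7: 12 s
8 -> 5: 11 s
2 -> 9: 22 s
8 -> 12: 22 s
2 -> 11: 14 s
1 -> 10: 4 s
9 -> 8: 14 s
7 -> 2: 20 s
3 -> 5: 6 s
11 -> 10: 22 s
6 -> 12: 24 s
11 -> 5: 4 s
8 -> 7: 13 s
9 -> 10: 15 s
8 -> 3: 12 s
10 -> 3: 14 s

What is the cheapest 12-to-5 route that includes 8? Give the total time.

Best 12 to 8: 12 → 6 → 1 → 9 → 8 costing 61
Shortest 8→5: 8 → 5 = 11
Total via 8: 61 + 11 = 72 s.

72 s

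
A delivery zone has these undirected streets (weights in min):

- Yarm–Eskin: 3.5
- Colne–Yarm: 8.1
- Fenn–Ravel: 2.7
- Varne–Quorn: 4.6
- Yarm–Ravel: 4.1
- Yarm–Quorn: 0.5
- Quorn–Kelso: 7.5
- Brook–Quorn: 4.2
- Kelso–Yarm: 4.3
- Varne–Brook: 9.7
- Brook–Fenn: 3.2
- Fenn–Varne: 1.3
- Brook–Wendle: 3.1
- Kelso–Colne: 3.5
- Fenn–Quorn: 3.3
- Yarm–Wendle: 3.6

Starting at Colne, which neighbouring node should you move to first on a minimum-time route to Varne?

Candidate routes:
Colne → Yarm → Quorn → Fenn → Varne: 8.1+0.5+3.3+1.3 = 13.2
Colne → Yarm → Quorn → Varne: 8.1+0.5+4.6 = 13.2
Colne → Kelso → Yarm → Quorn → Varne: 3.5+4.3+0.5+4.6 = 12.9
The minimum is 12.9 min via Colne → Kelso → Yarm → Quorn → Varne.
So from Colne the first move is to Kelso.

Kelso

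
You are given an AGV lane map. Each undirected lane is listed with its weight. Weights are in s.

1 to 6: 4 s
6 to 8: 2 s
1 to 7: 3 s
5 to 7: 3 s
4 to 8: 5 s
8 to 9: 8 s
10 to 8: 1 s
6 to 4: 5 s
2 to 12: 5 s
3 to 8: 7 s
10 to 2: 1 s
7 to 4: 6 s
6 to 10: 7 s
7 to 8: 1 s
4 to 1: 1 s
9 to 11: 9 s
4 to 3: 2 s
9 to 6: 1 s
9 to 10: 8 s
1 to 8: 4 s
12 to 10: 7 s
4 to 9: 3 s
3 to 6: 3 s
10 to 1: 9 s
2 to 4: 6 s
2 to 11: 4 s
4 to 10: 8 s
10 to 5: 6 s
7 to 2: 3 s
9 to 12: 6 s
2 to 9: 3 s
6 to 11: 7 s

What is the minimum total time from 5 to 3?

9 s

Compare a few routes:
5–7–8–6–3: 3+1+2+3 = 9
5–7–4–3: 3+6+2 = 11
5–7–8–4–3: 3+1+5+2 = 11
5–7–8–1–4–3: 3+1+4+1+2 = 11
Cheapest is 5–7–8–6–3 at 9 s.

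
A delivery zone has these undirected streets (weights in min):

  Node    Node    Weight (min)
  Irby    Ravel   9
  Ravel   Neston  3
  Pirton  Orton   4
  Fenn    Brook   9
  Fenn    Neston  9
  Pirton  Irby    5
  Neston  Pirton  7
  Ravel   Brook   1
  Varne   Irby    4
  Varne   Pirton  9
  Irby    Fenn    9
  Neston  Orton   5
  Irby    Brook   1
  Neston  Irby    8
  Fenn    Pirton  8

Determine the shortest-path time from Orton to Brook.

9 min

Compare a few routes:
Orton - Pirton - Irby - Brook: 4+5+1 = 10
Orton - Neston - Ravel - Brook: 5+3+1 = 9
The minimum is 9 min via Orton - Neston - Ravel - Brook.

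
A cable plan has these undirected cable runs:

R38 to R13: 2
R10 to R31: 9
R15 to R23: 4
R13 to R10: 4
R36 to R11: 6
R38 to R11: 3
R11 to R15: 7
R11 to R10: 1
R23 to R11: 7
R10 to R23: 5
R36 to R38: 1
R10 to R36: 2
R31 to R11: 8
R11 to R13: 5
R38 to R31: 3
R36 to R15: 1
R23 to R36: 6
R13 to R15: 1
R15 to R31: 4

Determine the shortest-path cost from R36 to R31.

4

Running Dijkstra from R36:
R36: 0
R38: 1  (via R36)
R15: 1  (via R36)
R10: 2  (via R36)
R13: 2  (via R15)
R11: 3  (via R10)
R31: 4  (via R38)
Shortest route: R36–R38–R31 = 4.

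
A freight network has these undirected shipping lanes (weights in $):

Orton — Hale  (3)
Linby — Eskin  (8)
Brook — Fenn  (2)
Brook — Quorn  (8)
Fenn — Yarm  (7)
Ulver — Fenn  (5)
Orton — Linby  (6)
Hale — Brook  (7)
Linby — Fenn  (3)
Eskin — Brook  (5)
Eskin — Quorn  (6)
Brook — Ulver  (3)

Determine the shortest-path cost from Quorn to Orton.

Shortest distances from Quorn:
Quorn: 0
Eskin: 6  (via Quorn)
Brook: 8  (via Quorn)
Fenn: 10  (via Brook)
Ulver: 11  (via Brook)
Linby: 13  (via Fenn)
Hale: 15  (via Brook)
Yarm: 17  (via Fenn)
Orton: 18  (via Hale)
Shortest route: Quorn → Brook → Hale → Orton = $18.

$18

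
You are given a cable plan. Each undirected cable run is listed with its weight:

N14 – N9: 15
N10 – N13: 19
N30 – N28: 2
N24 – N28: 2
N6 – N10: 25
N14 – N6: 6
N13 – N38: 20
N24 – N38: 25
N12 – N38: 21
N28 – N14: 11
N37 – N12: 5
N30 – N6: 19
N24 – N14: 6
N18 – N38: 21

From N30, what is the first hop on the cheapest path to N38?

N28

Enumerating some paths:
N30–N28–N14–N24–N38: 2+11+6+25 = 44
N30–N28–N24–N38: 2+2+25 = 29
N30–N6–N14–N24–N38: 19+6+6+25 = 56
Cheapest is N30–N28–N24–N38 at 29.
So from N30 the first move is to N28.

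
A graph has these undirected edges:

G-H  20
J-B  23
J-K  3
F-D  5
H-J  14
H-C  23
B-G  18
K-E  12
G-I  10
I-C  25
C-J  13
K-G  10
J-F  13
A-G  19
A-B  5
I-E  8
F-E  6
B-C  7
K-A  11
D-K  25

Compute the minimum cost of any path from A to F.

Running Dijkstra from A:
A: 0
B: 5  (via A)
K: 11  (via A)
C: 12  (via B)
J: 14  (via K)
G: 19  (via A)
E: 23  (via K)
F: 27  (via J)
Shortest route: A–K–J–F = 27.

27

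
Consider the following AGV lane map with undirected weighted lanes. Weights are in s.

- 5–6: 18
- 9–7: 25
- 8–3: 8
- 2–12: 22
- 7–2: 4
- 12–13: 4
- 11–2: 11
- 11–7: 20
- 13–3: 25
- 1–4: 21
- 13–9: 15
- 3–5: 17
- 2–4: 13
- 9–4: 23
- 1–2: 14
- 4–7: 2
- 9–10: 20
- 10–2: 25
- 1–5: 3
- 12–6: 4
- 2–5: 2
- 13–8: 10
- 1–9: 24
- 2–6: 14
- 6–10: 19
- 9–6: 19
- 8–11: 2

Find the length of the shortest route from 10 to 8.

Settle nodes by increasing distance from 10:
10: 0
6: 19  (via 10)
9: 20  (via 10)
12: 23  (via 6)
2: 25  (via 10)
5: 27  (via 2)
13: 27  (via 12)
7: 29  (via 2)
1: 30  (via 5)
4: 31  (via 7)
11: 36  (via 2)
8: 37  (via 13)
Shortest route: 10–6–12–13–8 = 37 s.

37 s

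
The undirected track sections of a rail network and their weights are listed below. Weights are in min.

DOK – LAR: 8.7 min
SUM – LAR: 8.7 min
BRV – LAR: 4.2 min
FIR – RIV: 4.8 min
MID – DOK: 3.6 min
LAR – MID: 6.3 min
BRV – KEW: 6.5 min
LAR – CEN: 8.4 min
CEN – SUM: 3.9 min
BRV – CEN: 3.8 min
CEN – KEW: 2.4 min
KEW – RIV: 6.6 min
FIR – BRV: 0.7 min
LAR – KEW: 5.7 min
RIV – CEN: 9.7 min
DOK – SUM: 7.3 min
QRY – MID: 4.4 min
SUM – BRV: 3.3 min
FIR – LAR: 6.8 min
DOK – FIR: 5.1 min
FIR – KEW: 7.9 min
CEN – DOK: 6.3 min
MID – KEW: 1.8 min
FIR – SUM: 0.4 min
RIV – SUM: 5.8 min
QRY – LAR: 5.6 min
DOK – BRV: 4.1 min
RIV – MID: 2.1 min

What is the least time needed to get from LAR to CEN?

Settle nodes by increasing distance from LAR:
LAR: 0
BRV: 4.2  (via LAR)
FIR: 4.9  (via BRV)
SUM: 5.3  (via FIR)
QRY: 5.6  (via LAR)
KEW: 5.7  (via LAR)
MID: 6.3  (via LAR)
CEN: 8  (via BRV)
Shortest route: LAR–BRV–CEN = 8 min.

8 min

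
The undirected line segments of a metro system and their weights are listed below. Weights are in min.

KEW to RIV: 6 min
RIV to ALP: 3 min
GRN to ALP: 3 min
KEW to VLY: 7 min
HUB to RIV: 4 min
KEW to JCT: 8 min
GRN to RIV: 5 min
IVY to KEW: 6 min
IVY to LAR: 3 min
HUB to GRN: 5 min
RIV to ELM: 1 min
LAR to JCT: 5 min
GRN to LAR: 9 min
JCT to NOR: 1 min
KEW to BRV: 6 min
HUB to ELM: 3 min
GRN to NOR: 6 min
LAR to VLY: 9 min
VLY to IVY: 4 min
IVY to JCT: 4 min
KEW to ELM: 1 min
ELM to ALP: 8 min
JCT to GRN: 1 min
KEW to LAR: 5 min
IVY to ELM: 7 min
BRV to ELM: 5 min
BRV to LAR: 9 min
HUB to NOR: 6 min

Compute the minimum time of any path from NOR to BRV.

Running Dijkstra from NOR:
NOR: 0
JCT: 1  (via NOR)
GRN: 2  (via JCT)
ALP: 5  (via GRN)
IVY: 5  (via JCT)
HUB: 6  (via NOR)
LAR: 6  (via JCT)
RIV: 7  (via GRN)
ELM: 8  (via RIV)
VLY: 9  (via IVY)
KEW: 9  (via JCT)
BRV: 13  (via ELM)
Shortest route: NOR–JCT–GRN–RIV–ELM–BRV = 13 min.

13 min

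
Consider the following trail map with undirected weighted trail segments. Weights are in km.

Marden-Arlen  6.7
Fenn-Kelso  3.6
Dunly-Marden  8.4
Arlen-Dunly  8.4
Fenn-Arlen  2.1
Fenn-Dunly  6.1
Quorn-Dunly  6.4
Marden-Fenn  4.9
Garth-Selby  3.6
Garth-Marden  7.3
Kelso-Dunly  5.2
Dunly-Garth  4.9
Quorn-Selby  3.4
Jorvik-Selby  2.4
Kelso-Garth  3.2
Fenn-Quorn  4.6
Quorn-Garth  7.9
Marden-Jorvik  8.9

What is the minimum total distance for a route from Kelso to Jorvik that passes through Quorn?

14 km

Shortest Kelso→Quorn: Kelso → Fenn → Quorn = 8.2
Best Quorn to Jorvik: Quorn → Selby → Jorvik costing 5.8
Total via Quorn: 8.2 + 5.8 = 14 km.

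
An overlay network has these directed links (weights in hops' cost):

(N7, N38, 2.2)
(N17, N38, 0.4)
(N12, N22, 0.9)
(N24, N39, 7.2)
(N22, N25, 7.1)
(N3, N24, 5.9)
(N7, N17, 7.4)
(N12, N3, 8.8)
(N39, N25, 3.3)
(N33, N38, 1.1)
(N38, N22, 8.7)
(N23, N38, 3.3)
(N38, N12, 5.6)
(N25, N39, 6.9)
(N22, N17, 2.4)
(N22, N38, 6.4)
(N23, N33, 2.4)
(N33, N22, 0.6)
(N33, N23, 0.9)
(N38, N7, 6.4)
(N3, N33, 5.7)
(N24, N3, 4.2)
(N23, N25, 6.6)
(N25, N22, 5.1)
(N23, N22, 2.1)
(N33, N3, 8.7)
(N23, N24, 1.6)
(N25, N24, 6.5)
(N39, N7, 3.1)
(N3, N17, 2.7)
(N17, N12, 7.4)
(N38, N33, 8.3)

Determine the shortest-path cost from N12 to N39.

14.9 hops' cost

Enumerating some paths:
N12–N22–N25–N39: 0.9+7.1+6.9 = 14.9
N12–N22–N17–N38–N33–N23–N24–N39: 0.9+2.4+0.4+8.3+0.9+1.6+7.2 = 21.7
N12–N22–N25–N24–N39: 0.9+7.1+6.5+7.2 = 21.7
N12–N3–N24–N39: 8.8+5.9+7.2 = 21.9
Cheapest is N12–N22–N25–N39 at 14.9 hops' cost.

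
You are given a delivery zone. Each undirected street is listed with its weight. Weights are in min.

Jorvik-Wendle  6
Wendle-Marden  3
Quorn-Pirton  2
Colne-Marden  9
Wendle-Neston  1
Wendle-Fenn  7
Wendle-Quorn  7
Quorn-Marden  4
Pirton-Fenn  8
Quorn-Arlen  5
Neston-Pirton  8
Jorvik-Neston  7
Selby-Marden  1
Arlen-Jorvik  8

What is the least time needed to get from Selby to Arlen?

Enumerating some paths:
Selby - Marden - Wendle - Quorn - Arlen: 1+3+7+5 = 16
Selby - Marden - Quorn - Arlen: 1+4+5 = 10
Selby - Marden - Wendle - Neston - Jorvik - Arlen: 1+3+1+7+8 = 20
Selby - Marden - Wendle - Jorvik - Arlen: 1+3+6+8 = 18
Cheapest is Selby - Marden - Quorn - Arlen at 10 min.

10 min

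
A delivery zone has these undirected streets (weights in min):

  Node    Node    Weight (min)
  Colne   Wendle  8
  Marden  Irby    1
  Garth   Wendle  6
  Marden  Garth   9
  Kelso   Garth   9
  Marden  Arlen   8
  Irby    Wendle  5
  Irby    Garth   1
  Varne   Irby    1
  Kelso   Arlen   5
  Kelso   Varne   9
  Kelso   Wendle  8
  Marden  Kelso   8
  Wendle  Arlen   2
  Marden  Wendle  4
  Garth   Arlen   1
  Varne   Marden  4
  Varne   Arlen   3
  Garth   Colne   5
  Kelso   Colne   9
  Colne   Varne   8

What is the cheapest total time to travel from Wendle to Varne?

5 min

Compare a few routes:
Wendle - Marden - Irby - Varne: 4+1+1 = 6
Wendle - Irby - Varne: 5+1 = 6
Wendle - Arlen - Varne: 2+3 = 5
Cheapest is Wendle - Arlen - Varne at 5 min.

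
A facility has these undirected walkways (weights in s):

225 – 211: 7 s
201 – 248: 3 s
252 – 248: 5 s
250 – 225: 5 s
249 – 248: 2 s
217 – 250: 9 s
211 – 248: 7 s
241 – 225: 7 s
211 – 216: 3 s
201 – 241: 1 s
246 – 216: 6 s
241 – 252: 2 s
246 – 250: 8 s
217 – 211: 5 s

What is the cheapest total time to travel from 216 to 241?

Shortest distances from 216:
216: 0
211: 3  (via 216)
246: 6  (via 216)
217: 8  (via 211)
248: 10  (via 211)
225: 10  (via 211)
249: 12  (via 248)
201: 13  (via 248)
241: 14  (via 201)
Shortest route: 216 → 211 → 248 → 201 → 241 = 14 s.

14 s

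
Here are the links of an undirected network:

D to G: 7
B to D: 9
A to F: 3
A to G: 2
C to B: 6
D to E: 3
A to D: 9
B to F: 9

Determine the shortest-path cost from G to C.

20

Settle nodes by increasing distance from G:
G: 0
A: 2  (via G)
F: 5  (via A)
D: 7  (via G)
E: 10  (via D)
B: 14  (via F)
C: 20  (via B)
Shortest route: G → A → F → B → C = 20.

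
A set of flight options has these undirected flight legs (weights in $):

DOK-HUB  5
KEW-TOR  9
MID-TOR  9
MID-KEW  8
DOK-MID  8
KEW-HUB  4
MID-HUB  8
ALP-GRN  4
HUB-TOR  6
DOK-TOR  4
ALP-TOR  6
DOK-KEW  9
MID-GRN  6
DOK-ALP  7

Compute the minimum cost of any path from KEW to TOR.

$9

Compare a few routes:
KEW → HUB → TOR: 4+6 = 10
KEW → TOR: 9 = 9
Cheapest is KEW → TOR at $9.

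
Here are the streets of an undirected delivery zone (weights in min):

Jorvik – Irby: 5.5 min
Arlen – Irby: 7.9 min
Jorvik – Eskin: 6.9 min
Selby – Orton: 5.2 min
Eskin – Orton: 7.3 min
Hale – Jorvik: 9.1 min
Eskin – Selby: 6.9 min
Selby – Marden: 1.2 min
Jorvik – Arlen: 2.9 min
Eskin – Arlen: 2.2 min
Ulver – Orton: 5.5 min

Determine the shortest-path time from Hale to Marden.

Settle nodes by increasing distance from Hale:
Hale: 0
Jorvik: 9.1  (via Hale)
Arlen: 12  (via Jorvik)
Eskin: 14.2  (via Arlen)
Irby: 14.6  (via Jorvik)
Selby: 21.1  (via Eskin)
Orton: 21.5  (via Eskin)
Marden: 22.3  (via Selby)
Shortest route: Hale–Jorvik–Arlen–Eskin–Selby–Marden = 22.3 min.

22.3 min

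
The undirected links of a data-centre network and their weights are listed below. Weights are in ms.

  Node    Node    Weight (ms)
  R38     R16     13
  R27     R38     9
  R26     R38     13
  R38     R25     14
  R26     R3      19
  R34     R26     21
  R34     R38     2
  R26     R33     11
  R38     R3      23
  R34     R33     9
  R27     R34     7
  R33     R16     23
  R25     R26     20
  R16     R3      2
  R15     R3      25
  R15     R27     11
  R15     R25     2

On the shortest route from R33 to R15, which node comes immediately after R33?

R34

Enumerating some paths:
R33 - R26 - R25 - R15: 11+20+2 = 33
R33 - R34 - R38 - R27 - R15: 9+2+9+11 = 31
R33 - R34 - R27 - R15: 9+7+11 = 27
R33 - R26 - R38 - R25 - R15: 11+13+14+2 = 40
Cheapest is R33 - R34 - R27 - R15 at 27 ms.
So from R33 the first move is to R34.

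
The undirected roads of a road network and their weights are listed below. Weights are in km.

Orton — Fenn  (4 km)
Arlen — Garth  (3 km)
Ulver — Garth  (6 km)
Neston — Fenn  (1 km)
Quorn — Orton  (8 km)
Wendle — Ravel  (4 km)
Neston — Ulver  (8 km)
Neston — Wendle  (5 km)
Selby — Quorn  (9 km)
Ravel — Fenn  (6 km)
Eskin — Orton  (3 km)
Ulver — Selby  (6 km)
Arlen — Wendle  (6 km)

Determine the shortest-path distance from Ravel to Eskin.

13 km

Running Dijkstra from Ravel:
Ravel: 0
Wendle: 4  (via Ravel)
Fenn: 6  (via Ravel)
Neston: 7  (via Fenn)
Orton: 10  (via Fenn)
Arlen: 10  (via Wendle)
Eskin: 13  (via Orton)
Shortest route: Ravel–Fenn–Orton–Eskin = 13 km.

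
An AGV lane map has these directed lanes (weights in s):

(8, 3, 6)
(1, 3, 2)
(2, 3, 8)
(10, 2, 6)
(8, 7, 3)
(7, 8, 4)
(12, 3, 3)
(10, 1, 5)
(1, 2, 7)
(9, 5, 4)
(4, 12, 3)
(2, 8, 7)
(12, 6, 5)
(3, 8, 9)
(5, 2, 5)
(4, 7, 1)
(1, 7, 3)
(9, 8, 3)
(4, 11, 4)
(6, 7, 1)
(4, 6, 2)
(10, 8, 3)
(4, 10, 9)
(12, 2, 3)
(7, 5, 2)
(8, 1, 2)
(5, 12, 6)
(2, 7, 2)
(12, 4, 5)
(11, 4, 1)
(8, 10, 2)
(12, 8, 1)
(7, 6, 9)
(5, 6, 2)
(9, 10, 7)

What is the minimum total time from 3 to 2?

17 s

Settle nodes by increasing distance from 3:
3: 0
8: 9  (via 3)
1: 11  (via 8)
10: 11  (via 8)
7: 12  (via 8)
5: 14  (via 7)
6: 16  (via 5)
2: 17  (via 10)
Shortest route: 3 → 8 → 10 → 2 = 17 s.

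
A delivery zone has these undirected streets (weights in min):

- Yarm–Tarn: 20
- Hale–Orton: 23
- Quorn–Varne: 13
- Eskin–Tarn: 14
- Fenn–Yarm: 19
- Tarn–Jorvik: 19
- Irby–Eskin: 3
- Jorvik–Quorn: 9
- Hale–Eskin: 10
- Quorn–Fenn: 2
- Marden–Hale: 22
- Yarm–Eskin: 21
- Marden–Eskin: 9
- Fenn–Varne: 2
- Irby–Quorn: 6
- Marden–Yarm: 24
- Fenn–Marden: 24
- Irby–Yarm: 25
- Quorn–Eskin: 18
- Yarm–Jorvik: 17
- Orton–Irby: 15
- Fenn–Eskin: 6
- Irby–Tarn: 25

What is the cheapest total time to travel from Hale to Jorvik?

Settle nodes by increasing distance from Hale:
Hale: 0
Eskin: 10  (via Hale)
Irby: 13  (via Eskin)
Fenn: 16  (via Eskin)
Varne: 18  (via Fenn)
Quorn: 18  (via Fenn)
Marden: 19  (via Eskin)
Orton: 23  (via Hale)
Tarn: 24  (via Eskin)
Jorvik: 27  (via Quorn)
Shortest route: Hale–Eskin–Fenn–Quorn–Jorvik = 27 min.

27 min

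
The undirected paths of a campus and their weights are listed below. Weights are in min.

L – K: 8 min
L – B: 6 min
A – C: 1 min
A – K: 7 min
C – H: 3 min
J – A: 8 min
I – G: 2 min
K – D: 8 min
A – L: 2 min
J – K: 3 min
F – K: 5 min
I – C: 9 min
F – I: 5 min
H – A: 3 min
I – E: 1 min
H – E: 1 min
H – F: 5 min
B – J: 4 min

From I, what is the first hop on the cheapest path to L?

E

Enumerating some paths:
I → E → H → A → L: 1+1+3+2 = 7
I → C → A → L: 9+1+2 = 12
I → E → H → C → A → L: 1+1+3+1+2 = 8
Cheapest is I → E → H → A → L at 7 min.
So from I the first move is to E.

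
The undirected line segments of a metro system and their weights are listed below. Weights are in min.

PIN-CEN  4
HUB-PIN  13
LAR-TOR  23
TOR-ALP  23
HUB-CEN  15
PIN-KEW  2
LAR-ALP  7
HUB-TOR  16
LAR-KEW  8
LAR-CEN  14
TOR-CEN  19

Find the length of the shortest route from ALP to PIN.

17 min

Enumerating some paths:
ALP - LAR - KEW - PIN: 7+8+2 = 17
ALP - LAR - CEN - PIN: 7+14+4 = 25
The minimum is 17 min via ALP - LAR - KEW - PIN.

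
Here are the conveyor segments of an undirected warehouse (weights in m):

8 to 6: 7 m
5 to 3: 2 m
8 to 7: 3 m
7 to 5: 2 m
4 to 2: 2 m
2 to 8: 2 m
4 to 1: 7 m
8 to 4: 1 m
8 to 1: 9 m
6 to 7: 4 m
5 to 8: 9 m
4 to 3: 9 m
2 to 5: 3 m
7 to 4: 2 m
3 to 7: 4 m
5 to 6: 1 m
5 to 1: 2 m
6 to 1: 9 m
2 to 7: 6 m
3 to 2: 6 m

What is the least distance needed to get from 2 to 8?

Enumerating some paths:
2 - 4 - 8: 2+1 = 3
2 - 8: 2 = 2
Cheapest is 2 - 8 at 2 m.

2 m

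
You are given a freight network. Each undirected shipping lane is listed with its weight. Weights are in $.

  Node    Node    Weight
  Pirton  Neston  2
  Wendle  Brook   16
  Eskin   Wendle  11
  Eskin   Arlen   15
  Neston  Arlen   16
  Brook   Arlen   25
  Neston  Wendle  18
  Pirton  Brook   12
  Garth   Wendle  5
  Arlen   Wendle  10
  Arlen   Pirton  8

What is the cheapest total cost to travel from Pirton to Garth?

Compare a few routes:
Pirton–Arlen–Wendle–Garth: 8+10+5 = 23
Pirton–Neston–Arlen–Wendle–Garth: 2+16+10+5 = 33
Pirton–Brook–Wendle–Garth: 12+16+5 = 33
Pirton–Neston–Wendle–Garth: 2+18+5 = 25
Cheapest is Pirton–Arlen–Wendle–Garth at $23.

$23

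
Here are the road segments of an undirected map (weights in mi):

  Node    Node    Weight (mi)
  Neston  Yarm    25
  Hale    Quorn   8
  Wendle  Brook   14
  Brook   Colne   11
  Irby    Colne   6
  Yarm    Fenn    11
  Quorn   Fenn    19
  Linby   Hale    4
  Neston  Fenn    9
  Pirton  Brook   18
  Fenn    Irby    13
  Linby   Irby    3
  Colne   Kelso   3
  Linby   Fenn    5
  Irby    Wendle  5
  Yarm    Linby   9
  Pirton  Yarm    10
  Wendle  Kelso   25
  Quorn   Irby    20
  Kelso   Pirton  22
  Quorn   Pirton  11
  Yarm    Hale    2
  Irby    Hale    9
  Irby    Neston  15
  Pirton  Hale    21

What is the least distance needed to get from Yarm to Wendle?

14 mi

Candidate routes:
Yarm - Hale - Linby - Irby - Wendle: 2+4+3+5 = 14
Yarm - Hale - Irby - Wendle: 2+9+5 = 16
Cheapest is Yarm - Hale - Linby - Irby - Wendle at 14 mi.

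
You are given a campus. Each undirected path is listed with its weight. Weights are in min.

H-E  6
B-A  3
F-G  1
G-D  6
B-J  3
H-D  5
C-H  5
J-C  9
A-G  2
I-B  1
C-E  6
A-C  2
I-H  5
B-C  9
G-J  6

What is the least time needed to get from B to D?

Running Dijkstra from B:
B: 0
I: 1  (via B)
A: 3  (via B)
J: 3  (via B)
C: 5  (via A)
G: 5  (via A)
F: 6  (via G)
H: 6  (via I)
D: 11  (via G)
Shortest route: B → A → G → D = 11 min.

11 min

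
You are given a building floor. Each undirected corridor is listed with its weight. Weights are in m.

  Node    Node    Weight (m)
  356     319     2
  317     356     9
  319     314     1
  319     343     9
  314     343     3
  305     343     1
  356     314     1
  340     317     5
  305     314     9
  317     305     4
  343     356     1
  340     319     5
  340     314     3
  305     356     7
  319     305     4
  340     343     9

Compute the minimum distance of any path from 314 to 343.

Compare a few routes:
314–343: 3 = 3
314–356–343: 1+1 = 2
Cheapest is 314–356–343 at 2 m.

2 m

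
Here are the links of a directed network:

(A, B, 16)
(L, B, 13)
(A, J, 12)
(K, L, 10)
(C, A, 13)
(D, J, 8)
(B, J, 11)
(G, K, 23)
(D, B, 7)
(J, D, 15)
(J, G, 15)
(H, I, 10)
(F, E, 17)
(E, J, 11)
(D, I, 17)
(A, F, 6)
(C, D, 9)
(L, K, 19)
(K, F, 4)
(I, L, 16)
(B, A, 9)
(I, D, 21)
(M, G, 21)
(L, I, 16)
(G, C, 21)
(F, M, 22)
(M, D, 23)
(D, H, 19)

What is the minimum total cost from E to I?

Running Dijkstra from E:
E: 0
J: 11  (via E)
D: 26  (via J)
G: 26  (via J)
B: 33  (via D)
A: 42  (via B)
I: 43  (via D)
Shortest route: E → J → D → I = 43.

43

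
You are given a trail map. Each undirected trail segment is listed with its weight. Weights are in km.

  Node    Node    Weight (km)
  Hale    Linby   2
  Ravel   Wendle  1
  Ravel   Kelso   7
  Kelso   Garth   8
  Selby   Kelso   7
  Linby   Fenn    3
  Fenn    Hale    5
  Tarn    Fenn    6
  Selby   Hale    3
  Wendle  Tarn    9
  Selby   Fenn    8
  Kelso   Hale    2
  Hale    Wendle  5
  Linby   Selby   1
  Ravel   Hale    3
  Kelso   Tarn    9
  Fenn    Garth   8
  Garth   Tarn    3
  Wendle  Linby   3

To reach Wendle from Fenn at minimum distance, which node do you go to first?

Linby

Compare a few routes:
Fenn - Linby - Wendle: 3+3 = 6
Fenn - Linby - Hale - Ravel - Wendle: 3+2+3+1 = 9
The minimum is 6 km via Fenn - Linby - Wendle.
So from Fenn the first move is to Linby.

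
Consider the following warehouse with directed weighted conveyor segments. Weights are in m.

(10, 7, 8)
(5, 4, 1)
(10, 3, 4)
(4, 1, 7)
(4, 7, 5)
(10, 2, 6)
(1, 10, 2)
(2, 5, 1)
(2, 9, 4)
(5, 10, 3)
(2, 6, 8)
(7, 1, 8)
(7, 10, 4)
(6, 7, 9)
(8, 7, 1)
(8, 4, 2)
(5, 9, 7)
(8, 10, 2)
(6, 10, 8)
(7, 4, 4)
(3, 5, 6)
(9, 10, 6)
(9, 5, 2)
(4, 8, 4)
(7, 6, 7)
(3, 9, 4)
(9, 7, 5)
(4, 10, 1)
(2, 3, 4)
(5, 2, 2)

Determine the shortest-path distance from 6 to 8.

17 m

Running Dijkstra from 6:
6: 0
10: 8  (via 6)
7: 9  (via 6)
3: 12  (via 10)
4: 13  (via 7)
2: 14  (via 10)
5: 15  (via 2)
9: 16  (via 3)
1: 17  (via 7)
8: 17  (via 4)
Shortest route: 6–7–4–8 = 17 m.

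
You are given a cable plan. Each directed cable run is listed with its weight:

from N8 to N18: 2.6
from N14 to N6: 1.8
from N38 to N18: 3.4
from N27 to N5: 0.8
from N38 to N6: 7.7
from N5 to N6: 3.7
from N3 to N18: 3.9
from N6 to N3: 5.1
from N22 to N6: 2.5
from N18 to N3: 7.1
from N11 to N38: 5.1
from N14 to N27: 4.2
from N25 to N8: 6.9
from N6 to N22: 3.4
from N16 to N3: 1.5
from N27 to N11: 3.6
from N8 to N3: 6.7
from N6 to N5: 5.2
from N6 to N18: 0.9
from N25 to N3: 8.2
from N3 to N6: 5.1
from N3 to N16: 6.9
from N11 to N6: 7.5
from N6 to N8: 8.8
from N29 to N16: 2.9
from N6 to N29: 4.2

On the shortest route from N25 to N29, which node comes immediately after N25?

N3

Candidate routes:
N25–N8–N3–N6–N29: 6.9+6.7+5.1+4.2 = 22.9
N25–N3–N6–N29: 8.2+5.1+4.2 = 17.5
The minimum is 17.5 via N25–N3–N6–N29.
So from N25 the first move is to N3.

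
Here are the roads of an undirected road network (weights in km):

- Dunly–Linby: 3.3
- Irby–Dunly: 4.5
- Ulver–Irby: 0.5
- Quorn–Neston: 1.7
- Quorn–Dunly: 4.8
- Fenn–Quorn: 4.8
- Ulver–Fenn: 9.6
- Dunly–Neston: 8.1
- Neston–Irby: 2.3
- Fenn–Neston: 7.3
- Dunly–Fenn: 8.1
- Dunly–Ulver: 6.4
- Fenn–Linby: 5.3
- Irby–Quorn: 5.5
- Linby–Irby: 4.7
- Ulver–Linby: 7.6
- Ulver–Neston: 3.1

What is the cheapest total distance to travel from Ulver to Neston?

2.8 km

Shortest distances from Ulver:
Ulver: 0
Irby: 0.5  (via Ulver)
Neston: 2.8  (via Irby)
Shortest route: Ulver → Irby → Neston = 2.8 km.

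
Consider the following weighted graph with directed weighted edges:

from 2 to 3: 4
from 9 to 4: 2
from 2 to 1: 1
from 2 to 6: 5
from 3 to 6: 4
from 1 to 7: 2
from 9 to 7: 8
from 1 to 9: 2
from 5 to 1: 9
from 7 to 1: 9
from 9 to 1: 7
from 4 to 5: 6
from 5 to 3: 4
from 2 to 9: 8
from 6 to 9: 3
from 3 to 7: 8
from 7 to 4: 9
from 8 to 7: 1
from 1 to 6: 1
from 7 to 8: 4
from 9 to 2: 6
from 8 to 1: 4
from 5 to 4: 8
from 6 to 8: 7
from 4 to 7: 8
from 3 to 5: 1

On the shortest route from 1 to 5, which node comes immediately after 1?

Enumerating some paths:
1 - 9 - 4 - 5: 2+2+6 = 10
1 - 6 - 9 - 2 - 3 - 5: 1+3+6+4+1 = 15
1 - 6 - 9 - 4 - 5: 1+3+2+6 = 12
1 - 9 - 2 - 3 - 5: 2+6+4+1 = 13
The minimum is 10 via 1 - 9 - 4 - 5.
So from 1 the first move is to 9.

9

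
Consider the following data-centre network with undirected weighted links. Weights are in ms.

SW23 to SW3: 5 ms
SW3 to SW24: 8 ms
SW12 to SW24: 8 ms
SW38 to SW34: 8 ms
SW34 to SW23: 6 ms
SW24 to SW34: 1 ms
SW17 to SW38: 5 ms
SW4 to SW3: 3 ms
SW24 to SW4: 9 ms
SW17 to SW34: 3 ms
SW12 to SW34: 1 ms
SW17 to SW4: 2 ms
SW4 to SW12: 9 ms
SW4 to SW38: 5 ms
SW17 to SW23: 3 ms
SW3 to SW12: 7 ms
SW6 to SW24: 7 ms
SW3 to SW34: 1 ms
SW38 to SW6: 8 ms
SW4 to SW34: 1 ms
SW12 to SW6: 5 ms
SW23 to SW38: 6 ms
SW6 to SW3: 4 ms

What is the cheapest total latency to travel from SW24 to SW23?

7 ms

Enumerating some paths:
SW24–SW34–SW23: 1+6 = 7
SW24–SW34–SW4–SW3–SW23: 1+1+3+5 = 10
SW24–SW34–SW3–SW4–SW17–SW23: 1+1+3+2+3 = 10
Cheapest is SW24–SW34–SW23 at 7 ms.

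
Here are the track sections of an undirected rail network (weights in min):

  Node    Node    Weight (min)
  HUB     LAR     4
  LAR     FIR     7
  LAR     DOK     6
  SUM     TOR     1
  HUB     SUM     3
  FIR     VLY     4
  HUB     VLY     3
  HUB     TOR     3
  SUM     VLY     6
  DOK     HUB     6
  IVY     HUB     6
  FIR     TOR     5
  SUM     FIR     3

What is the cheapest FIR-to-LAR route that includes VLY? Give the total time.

11 min

Shortest FIR→VLY: FIR → VLY = 4
Shortest VLY→LAR: VLY → HUB → LAR = 7
Total via VLY: 4 + 7 = 11 min.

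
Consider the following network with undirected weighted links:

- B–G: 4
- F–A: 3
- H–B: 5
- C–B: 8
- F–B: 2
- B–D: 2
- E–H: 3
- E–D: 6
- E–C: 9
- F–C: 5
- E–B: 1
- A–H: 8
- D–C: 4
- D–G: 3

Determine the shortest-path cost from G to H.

8

Candidate routes:
G–B–E–H: 4+1+3 = 8
G–B–H: 4+5 = 9
G–D–B–E–H: 3+2+1+3 = 9
The minimum is 8 via G–B–E–H.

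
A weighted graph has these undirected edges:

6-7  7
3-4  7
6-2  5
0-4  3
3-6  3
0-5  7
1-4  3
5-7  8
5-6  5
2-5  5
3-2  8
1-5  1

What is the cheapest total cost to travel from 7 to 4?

Enumerating some paths:
7 - 5 - 1 - 4: 8+1+3 = 12
7 - 6 - 5 - 1 - 4: 7+5+1+3 = 16
7 - 5 - 0 - 4: 8+7+3 = 18
7 - 6 - 3 - 4: 7+3+7 = 17
Cheapest is 7 - 5 - 1 - 4 at 12.

12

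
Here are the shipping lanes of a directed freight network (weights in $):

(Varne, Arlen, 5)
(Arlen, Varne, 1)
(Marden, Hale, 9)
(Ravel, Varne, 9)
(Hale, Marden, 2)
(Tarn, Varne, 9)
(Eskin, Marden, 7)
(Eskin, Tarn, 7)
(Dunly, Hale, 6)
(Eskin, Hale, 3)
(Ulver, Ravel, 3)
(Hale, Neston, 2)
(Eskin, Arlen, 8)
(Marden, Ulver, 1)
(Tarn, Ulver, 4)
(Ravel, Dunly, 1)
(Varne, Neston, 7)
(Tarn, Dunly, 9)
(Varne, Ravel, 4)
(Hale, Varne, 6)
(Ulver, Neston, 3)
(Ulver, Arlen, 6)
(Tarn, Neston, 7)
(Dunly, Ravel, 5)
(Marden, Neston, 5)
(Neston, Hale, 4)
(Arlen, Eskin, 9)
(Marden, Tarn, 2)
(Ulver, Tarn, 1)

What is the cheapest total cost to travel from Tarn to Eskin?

Shortest distances from Tarn:
Tarn: 0
Ulver: 4  (via Tarn)
Neston: 7  (via Tarn)
Ravel: 7  (via Ulver)
Dunly: 8  (via Ravel)
Varne: 9  (via Tarn)
Arlen: 10  (via Ulver)
Hale: 11  (via Neston)
Marden: 13  (via Hale)
Eskin: 19  (via Arlen)
Shortest route: Tarn–Ulver–Arlen–Eskin = $19.

$19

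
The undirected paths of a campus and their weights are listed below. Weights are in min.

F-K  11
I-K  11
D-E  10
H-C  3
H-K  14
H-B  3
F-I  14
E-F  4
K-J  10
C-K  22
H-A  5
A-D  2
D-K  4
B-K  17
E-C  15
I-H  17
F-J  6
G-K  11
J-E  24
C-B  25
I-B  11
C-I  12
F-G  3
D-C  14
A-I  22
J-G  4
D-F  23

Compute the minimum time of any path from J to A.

Candidate routes:
J - K - D - A: 10+4+2 = 16
J - G - K - D - A: 4+11+4+2 = 21
The minimum is 16 min via J - K - D - A.

16 min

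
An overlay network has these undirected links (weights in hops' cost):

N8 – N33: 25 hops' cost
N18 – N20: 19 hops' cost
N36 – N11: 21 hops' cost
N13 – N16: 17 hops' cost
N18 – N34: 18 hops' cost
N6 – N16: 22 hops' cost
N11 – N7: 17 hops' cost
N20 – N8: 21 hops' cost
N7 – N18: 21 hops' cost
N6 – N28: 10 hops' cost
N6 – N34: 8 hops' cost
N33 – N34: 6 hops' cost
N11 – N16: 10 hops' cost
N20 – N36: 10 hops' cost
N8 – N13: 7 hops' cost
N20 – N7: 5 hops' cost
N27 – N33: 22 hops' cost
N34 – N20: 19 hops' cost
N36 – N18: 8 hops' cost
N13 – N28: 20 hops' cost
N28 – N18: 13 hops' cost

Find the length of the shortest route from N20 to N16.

32 hops' cost

Running Dijkstra from N20:
N20: 0
N7: 5  (via N20)
N36: 10  (via N20)
N18: 18  (via N36)
N34: 19  (via N20)
N8: 21  (via N20)
N11: 22  (via N7)
N33: 25  (via N34)
N6: 27  (via N34)
N13: 28  (via N8)
N28: 31  (via N18)
N16: 32  (via N11)
Shortest route: N20 → N7 → N11 → N16 = 32 hops' cost.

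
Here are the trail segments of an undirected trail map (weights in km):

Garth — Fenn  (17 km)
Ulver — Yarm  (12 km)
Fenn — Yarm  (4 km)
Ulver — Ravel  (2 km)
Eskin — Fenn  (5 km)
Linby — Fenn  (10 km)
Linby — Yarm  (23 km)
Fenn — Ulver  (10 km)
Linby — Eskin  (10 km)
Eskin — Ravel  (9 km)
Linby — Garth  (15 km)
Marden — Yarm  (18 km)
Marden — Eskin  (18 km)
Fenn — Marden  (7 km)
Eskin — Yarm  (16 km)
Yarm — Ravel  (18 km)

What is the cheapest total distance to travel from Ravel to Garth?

Settle nodes by increasing distance from Ravel:
Ravel: 0
Ulver: 2  (via Ravel)
Eskin: 9  (via Ravel)
Fenn: 12  (via Ulver)
Yarm: 14  (via Ulver)
Marden: 19  (via Fenn)
Linby: 19  (via Eskin)
Garth: 29  (via Fenn)
Shortest route: Ravel → Ulver → Fenn → Garth = 29 km.

29 km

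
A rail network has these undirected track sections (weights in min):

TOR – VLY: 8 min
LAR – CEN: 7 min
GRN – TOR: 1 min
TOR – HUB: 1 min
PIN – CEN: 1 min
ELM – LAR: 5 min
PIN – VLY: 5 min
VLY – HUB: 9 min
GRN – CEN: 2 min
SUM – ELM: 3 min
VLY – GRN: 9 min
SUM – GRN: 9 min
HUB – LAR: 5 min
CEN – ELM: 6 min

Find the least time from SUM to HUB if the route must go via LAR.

Shortest SUM→LAR: SUM → ELM → LAR = 8
Shortest LAR→HUB: LAR → HUB = 5
Total via LAR: 8 + 5 = 13 min.

13 min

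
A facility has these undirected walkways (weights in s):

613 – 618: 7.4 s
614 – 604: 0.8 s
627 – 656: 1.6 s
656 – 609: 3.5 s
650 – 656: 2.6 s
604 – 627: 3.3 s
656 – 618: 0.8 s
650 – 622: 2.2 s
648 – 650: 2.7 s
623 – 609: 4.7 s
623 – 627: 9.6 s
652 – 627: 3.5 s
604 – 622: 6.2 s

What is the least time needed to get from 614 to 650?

Running Dijkstra from 614:
614: 0
604: 0.8  (via 614)
627: 4.1  (via 604)
656: 5.7  (via 627)
618: 6.5  (via 656)
622: 7  (via 604)
652: 7.6  (via 627)
650: 8.3  (via 656)
Shortest route: 614 → 604 → 627 → 656 → 650 = 8.3 s.

8.3 s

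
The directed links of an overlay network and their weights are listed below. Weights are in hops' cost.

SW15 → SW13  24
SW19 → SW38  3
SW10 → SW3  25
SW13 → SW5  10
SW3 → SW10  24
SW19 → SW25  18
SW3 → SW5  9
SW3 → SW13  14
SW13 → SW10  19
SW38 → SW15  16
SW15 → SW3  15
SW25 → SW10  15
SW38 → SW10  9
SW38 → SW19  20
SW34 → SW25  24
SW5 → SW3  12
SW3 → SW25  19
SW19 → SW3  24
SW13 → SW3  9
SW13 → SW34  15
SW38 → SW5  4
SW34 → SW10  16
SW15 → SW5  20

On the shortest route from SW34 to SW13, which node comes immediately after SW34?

SW10

Enumerating some paths:
SW34–SW25–SW10–SW3–SW13: 24+15+25+14 = 78
SW34–SW10–SW3–SW13: 16+25+14 = 55
Cheapest is SW34–SW10–SW3–SW13 at 55 hops' cost.
So from SW34 the first move is to SW10.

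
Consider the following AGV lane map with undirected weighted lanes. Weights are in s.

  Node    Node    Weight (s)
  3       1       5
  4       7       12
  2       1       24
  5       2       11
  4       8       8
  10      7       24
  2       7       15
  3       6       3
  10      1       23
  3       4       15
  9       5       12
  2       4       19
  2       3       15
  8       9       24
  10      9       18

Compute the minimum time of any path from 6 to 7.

Shortest distances from 6:
6: 0
3: 3  (via 6)
1: 8  (via 3)
2: 18  (via 3)
4: 18  (via 3)
8: 26  (via 4)
5: 29  (via 2)
7: 30  (via 4)
Shortest route: 6–3–4–7 = 30 s.

30 s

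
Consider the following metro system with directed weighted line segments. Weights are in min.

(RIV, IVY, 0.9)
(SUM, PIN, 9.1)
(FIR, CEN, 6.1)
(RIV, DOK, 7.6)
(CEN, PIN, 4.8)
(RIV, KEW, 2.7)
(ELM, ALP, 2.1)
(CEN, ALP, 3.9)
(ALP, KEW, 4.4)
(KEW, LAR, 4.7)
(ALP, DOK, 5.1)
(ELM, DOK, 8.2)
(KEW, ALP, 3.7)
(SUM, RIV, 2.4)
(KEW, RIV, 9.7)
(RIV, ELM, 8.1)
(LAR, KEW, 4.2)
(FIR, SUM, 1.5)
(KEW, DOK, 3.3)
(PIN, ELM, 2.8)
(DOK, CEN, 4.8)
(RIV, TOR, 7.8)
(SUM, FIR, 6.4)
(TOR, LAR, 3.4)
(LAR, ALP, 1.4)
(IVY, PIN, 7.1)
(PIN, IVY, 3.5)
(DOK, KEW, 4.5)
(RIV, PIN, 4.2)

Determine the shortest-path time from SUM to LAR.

9.8 min

Compare a few routes:
SUM → RIV → TOR → LAR: 2.4+7.8+3.4 = 13.6
SUM → RIV → KEW → LAR: 2.4+2.7+4.7 = 9.8
The minimum is 9.8 min via SUM → RIV → KEW → LAR.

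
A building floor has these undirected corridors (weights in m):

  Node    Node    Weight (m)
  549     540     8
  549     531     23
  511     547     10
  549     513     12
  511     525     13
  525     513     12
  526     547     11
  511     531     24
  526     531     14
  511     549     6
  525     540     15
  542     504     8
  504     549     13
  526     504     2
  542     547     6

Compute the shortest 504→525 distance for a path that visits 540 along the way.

36 m

Best 504 to 540: 504–549–540 costing 21
Best 540 to 525: 540–525 costing 15
Total via 540: 21 + 15 = 36 m.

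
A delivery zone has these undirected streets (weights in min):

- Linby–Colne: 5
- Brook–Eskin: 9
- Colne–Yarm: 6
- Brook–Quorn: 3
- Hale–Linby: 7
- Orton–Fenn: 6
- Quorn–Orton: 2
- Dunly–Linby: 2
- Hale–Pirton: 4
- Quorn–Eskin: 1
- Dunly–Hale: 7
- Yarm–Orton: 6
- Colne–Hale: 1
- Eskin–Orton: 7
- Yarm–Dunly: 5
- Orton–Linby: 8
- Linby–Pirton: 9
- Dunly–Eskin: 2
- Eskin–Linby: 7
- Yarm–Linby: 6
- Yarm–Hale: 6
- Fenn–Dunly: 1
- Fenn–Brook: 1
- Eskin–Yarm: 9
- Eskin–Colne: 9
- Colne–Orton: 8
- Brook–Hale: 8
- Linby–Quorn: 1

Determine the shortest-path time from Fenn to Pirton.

Enumerating some paths:
Fenn–Dunly–Linby–Colne–Hale–Pirton: 1+2+5+1+4 = 13
Fenn–Brook–Hale–Pirton: 1+8+4 = 13
Fenn–Dunly–Linby–Pirton: 1+2+9 = 12
The minimum is 12 min via Fenn–Dunly–Linby–Pirton.

12 min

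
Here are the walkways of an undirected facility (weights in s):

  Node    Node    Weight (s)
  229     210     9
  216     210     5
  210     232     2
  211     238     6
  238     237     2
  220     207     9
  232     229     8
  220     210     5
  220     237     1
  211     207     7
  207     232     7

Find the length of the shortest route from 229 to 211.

Settle nodes by increasing distance from 229:
229: 0
232: 8  (via 229)
210: 9  (via 229)
216: 14  (via 210)
220: 14  (via 210)
237: 15  (via 220)
207: 15  (via 232)
238: 17  (via 237)
211: 22  (via 207)
Shortest route: 229–232–207–211 = 22 s.

22 s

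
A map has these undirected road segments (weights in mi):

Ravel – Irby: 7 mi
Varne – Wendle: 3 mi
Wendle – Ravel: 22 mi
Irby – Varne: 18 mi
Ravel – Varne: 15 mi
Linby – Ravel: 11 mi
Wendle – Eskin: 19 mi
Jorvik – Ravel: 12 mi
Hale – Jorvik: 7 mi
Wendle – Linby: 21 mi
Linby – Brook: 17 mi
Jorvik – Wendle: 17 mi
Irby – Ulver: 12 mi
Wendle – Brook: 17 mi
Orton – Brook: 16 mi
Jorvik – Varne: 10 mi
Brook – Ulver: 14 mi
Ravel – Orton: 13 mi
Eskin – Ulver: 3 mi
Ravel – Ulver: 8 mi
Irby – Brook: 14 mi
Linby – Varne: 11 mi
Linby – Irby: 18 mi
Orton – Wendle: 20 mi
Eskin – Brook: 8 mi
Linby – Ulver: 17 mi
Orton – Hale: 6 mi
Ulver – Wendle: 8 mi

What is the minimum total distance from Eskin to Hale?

Compare a few routes:
Eskin - Ulver - Wendle - Varne - Jorvik - Hale: 3+8+3+10+7 = 31
Eskin - Ulver - Ravel - Jorvik - Hale: 3+8+12+7 = 30
Eskin - Ulver - Wendle - Jorvik - Hale: 3+8+17+7 = 35
Cheapest is Eskin - Ulver - Ravel - Jorvik - Hale at 30 mi.

30 mi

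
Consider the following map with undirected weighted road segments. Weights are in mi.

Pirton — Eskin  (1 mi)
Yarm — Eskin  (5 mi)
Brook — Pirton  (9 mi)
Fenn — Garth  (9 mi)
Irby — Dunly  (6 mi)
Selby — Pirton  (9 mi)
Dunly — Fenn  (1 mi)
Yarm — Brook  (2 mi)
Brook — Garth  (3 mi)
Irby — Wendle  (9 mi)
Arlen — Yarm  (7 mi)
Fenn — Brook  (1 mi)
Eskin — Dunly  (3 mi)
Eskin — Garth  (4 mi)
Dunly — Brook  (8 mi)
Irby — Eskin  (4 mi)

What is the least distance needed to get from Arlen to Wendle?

Settle nodes by increasing distance from Arlen:
Arlen: 0
Yarm: 7  (via Arlen)
Brook: 9  (via Yarm)
Fenn: 10  (via Brook)
Dunly: 11  (via Fenn)
Garth: 12  (via Brook)
Eskin: 12  (via Yarm)
Pirton: 13  (via Eskin)
Irby: 16  (via Eskin)
Selby: 22  (via Pirton)
Wendle: 25  (via Irby)
Shortest route: Arlen → Yarm → Eskin → Irby → Wendle = 25 mi.

25 mi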